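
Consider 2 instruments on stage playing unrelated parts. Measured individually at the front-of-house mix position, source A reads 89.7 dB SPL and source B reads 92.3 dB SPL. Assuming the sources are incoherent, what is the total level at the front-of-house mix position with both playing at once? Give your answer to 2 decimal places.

94.20 dB SPL

Incoherent sources sum as intensities:
L_total = 10·log₁₀(10^(89.7/10) + 10^(92.3/10)) = 10·log₁₀(2631000000) = 94.20 dB SPL.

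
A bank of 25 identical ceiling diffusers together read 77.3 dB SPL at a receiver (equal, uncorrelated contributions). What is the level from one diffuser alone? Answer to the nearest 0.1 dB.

25 equal incoherent sources add 10·log₁₀(25) = 13.98 dB over one source.
L_one = 77.3 − 13.98 = 63.3 dB SPL.

63.3 dB SPL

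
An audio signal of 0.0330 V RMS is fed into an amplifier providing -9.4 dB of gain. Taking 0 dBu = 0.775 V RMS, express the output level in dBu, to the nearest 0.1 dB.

Input level: 20·log₁₀(0.0330/0.775) = -27.42 dBu.
Output: -27.42 − 9.4 = -36.8 dBu.

-36.8 dBu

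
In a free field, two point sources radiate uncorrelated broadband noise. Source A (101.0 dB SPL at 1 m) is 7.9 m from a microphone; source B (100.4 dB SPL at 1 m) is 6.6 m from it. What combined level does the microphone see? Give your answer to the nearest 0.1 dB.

86.6 dB SPL

At the listener: L_A = 101.0 − 20·log₁₀(7.9) = 83.05 dB; L_B = 100.4 − 20·log₁₀(6.6) = 84.01 dB.
Combined: 10·log₁₀(10^(83.05/10)+10^(84.01/10)) = 86.6 dB SPL.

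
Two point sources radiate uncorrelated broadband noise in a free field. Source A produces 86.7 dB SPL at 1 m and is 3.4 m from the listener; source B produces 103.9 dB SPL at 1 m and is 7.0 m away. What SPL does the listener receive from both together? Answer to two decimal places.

87.34 dB SPL

At the listener: L_A = 86.7 − 20·log₁₀(3.4) = 76.070 dB; L_B = 103.9 − 20·log₁₀(7.0) = 86.998 dB.
Combined: 10·log₁₀(10^(76.070/10)+10^(86.998/10)) = 87.34 dB SPL.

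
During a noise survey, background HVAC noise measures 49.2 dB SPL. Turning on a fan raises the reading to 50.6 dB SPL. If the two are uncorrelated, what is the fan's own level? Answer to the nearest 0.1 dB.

45.0 dB SPL

Background correction is a power subtraction:
L_src = 10·log₁₀(10^(50.6/10) − 10^(49.2/10)) = 10·log₁₀(31640) = 45.0 dB SPL.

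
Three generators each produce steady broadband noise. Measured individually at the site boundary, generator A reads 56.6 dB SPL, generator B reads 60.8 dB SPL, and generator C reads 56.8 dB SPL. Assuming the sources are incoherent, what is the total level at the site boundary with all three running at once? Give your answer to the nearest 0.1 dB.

63.3 dB SPL

Incoherent sources sum as intensities:
L_total = 10·log₁₀(10^(56.6/10) + 10^(60.8/10) + 10^(56.8/10)) = 10·log₁₀(2138000) = 63.3 dB SPL.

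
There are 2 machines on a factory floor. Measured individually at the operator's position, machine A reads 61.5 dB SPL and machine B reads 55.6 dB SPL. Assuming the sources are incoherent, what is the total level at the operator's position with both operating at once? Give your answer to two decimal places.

Incoherent sources sum as intensities:
L_total = 10·log₁₀(10^(61.5/10) + 10^(55.6/10)) = 10·log₁₀(1776000) = 62.49 dB SPL.

62.49 dB SPL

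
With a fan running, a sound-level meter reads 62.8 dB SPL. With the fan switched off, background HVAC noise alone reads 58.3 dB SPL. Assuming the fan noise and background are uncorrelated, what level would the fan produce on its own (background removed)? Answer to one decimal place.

Background correction is a power subtraction:
L_src = 10·log₁₀(10^(62.8/10) − 10^(58.3/10)) = 10·log₁₀(1229000) = 60.9 dB SPL.

60.9 dB SPL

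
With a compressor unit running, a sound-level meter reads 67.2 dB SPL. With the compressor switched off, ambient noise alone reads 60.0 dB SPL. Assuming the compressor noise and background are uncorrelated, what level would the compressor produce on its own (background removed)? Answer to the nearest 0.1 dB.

Background correction is a power subtraction:
L_src = 10·log₁₀(10^(67.2/10) − 10^(60.0/10)) = 10·log₁₀(4248000) = 66.3 dB SPL.

66.3 dB SPL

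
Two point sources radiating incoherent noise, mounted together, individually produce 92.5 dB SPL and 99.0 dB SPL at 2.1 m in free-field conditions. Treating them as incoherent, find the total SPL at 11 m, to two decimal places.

Combined at 2.1 m: 10·log₁₀(10^(92.5/10)+10^(99.0/10)) = 99.877 dB SPL.
Then apply −20·log₁₀(11/2.1) = -14.383 dB → 85.49 dB SPL.

85.49 dB SPL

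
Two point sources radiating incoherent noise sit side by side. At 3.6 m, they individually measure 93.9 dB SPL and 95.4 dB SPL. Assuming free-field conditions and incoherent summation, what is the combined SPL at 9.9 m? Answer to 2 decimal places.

Combined at 3.6 m: 10·log₁₀(10^(93.9/10)+10^(95.4/10)) = 97.725 dB SPL.
Then apply −20·log₁₀(9.9/3.6) = -8.787 dB → 88.94 dB SPL.

88.94 dB SPL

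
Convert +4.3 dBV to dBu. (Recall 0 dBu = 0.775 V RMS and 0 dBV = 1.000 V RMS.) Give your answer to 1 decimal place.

+6.5 dBu

The offset between the scales is 20·log₁₀(0.775/1.000) = −2.214 dB.
So dBu = +4.3 + 2.214 = +6.5 dBu.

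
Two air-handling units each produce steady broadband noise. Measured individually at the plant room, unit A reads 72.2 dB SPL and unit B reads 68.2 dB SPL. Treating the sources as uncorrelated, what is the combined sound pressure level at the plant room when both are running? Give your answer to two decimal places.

73.66 dB SPL

Uncorrelated sources add in intensity (power), not in dB.
L_total = 10·log₁₀(10^(72.2/10) + 10^(68.2/10)) = 10·log₁₀(23200000) = 73.66 dB SPL.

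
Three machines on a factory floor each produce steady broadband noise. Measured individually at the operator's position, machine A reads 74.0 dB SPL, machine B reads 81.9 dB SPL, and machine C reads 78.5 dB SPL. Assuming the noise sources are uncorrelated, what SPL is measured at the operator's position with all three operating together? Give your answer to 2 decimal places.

83.99 dB SPL

Incoherent sources sum as intensities:
L_total = 10·log₁₀(10^(74.0/10) + 10^(81.9/10) + 10^(78.5/10)) = 10·log₁₀(250800000) = 83.99 dB SPL.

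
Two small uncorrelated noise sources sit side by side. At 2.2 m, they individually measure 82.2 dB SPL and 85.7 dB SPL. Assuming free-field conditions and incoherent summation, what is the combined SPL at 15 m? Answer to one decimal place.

Combined at 2.2 m: 10·log₁₀(10^(82.2/10)+10^(85.7/10)) = 87.30 dB SPL.
Then apply −20·log₁₀(15/2.2) = -16.67 dB → 70.6 dB SPL.

70.6 dB SPL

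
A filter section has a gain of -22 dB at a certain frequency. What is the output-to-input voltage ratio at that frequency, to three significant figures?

0.0794

Voltage ratio = 10^(dB/20).
10^(-22/20) = 10^(-1.100) = 0.0794.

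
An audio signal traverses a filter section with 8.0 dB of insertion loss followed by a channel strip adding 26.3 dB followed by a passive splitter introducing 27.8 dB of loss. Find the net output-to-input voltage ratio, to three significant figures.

Net gain = (−8.0) + 26.3 + (−27.8) = -9.5 dB.
Voltage ratio = 10^(-9.5/20) = 0.335.

0.335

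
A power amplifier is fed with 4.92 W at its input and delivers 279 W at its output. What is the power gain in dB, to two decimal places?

Power ratio → dB uses the 10·log₁₀ form:
10·log₁₀(279/4.92) = 10·log₁₀(56.71) = 17.54 dB.

17.54 dB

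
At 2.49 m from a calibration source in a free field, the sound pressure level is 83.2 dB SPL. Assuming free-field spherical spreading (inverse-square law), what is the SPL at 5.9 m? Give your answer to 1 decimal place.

75.7 dB SPL

Free-field point source: level drops by 20·log₁₀ of the distance ratio.
ΔL = −20·log₁₀(5.9/2.49) = -7.49 dB, so L₂ = 83.2 + (-7.49) = 75.7 dB SPL.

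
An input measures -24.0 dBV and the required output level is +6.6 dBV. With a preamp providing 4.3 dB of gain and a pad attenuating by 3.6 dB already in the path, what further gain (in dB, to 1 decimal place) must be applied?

29.9 dB

The required make-up gain is the shortfall in the dB sum.
G = +6.6 − (-24.0) − 4.3 + 3.6 = 29.9 dB.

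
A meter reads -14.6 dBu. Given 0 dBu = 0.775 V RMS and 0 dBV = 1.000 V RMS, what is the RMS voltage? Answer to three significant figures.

V = 0.775 V × 10^(-14.6/20).
= 0.775 × 0.1862 = 0.144 V.

0.144 V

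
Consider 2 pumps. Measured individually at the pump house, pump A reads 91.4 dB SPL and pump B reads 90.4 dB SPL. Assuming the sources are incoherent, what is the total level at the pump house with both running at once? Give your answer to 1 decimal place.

Uncorrelated sources add in intensity (power), not in dB.
L_total = 10·log₁₀(10^(91.4/10) + 10^(90.4/10)) = 10·log₁₀(2477000000) = 93.9 dB SPL.

93.9 dB SPL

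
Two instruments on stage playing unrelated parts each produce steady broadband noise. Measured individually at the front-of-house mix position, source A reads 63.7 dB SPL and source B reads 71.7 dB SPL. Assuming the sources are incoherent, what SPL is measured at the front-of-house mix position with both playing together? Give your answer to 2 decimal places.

72.34 dB SPL

Add the sources as powers (linear), then convert back to dB:
L_total = 10·log₁₀(10^(63.7/10) + 10^(71.7/10)) = 10·log₁₀(17140000) = 72.34 dB SPL.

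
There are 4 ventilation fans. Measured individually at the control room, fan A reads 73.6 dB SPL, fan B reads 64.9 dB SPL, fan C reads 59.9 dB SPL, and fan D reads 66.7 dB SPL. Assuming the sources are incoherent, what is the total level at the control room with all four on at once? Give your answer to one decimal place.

75.0 dB SPL

Add the sources as powers (linear), then convert back to dB:
L_total = 10·log₁₀(10^(73.6/10) + 10^(64.9/10) + 10^(59.9/10) + 10^(66.7/10)) = 10·log₁₀(31650000) = 75.0 dB SPL.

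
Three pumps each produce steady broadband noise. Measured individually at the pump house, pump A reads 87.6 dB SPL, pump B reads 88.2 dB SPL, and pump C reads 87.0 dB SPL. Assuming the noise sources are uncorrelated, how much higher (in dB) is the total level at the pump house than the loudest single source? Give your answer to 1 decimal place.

Uncorrelated sources add in intensity (power), not in dB.
L_total = 10·log₁₀(10^(87.6/10) + 10^(88.2/10) + 10^(87.0/10)) = 92.40 dB SPL.
Excess over the loudest (88.2 dB): 92.40 − 88.2 = 4.2 dB.

4.2 dB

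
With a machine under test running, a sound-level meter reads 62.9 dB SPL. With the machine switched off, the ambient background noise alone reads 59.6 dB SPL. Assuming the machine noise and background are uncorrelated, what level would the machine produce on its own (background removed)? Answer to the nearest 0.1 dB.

Background correction is a power subtraction:
L_src = 10·log₁₀(10^(62.9/10) − 10^(59.6/10)) = 10·log₁₀(1038000) = 60.2 dB SPL.

60.2 dB SPL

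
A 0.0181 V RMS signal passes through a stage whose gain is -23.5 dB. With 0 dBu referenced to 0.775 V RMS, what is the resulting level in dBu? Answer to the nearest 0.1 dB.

Input level: 20·log₁₀(0.0181/0.775) = -32.63 dBu.
Output: -32.63 − 23.5 = -56.1 dBu.

-56.1 dBu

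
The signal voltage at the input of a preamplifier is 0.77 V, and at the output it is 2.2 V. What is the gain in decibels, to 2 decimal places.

For a voltage ratio, dB = 20·log₁₀(V₂/V₁).
20·log₁₀(2.2/0.77) = 20·log₁₀(2.857) = 9.12 dB.

9.12 dB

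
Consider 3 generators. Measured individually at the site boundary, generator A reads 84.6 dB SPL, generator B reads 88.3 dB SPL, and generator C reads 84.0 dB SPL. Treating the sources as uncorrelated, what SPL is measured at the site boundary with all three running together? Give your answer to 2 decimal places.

Uncorrelated sources add in intensity (power), not in dB.
L_total = 10·log₁₀(10^(84.6/10) + 10^(88.3/10) + 10^(84.0/10)) = 10·log₁₀(1216000000) = 90.85 dB SPL.

90.85 dB SPL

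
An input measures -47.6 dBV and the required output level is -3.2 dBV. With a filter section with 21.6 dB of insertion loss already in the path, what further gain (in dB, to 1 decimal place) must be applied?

66.0 dB

The required make-up gain is the shortfall in the dB sum.
G = -3.2 − (-47.6) + 21.6 = 66.0 dB.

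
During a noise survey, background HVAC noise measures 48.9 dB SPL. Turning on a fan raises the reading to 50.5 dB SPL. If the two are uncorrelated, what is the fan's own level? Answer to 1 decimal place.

45.4 dB SPL

Subtract intensities: L_src = 10·log₁₀(10^(L_total/10) − 10^(L_bg/10)).
L_src = 10·log₁₀(10^(50.5/10) − 10^(48.9/10)) = 10·log₁₀(34580) = 45.4 dB SPL.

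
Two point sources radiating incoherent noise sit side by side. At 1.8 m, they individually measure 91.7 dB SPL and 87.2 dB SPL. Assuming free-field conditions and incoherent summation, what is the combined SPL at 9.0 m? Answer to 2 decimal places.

Combined at 1.8 m: 10·log₁₀(10^(91.7/10)+10^(87.2/10)) = 93.019 dB SPL.
Then apply −20·log₁₀(9.0/1.8) = -13.979 dB → 79.04 dB SPL.

79.04 dB SPL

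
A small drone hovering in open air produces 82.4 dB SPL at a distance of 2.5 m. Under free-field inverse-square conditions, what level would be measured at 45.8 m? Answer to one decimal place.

Inverse-square spreading gives ΔL = −20·log₁₀(d₂/d₁).
ΔL = −20·log₁₀(45.8/2.5) = -25.26 dB, so L₂ = 82.4 + (-25.26) = 57.1 dB SPL.

57.1 dB SPL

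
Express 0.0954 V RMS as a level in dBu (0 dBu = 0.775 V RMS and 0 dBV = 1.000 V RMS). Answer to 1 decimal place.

-18.2 dBu

dBu = 20·log₁₀(V / 0.775 V).
20·log₁₀(0.0954/0.775) = -18.2 dBu.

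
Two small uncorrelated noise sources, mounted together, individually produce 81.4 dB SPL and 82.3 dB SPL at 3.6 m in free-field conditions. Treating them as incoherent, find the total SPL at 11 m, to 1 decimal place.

75.2 dB SPL

Combined at 3.6 m: 10·log₁₀(10^(81.4/10)+10^(82.3/10)) = 84.88 dB SPL.
Then apply −20·log₁₀(11/3.6) = -9.70 dB → 75.2 dB SPL.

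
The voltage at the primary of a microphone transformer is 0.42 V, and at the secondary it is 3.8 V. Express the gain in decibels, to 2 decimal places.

Voltage ratio → dB uses the 20·log₁₀ form:
20·log₁₀(3.8/0.42) = 20·log₁₀(9.048) = 19.13 dB.

19.13 dB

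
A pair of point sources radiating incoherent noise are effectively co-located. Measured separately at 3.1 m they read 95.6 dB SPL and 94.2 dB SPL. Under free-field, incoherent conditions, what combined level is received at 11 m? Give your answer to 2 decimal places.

Combined at 3.1 m: 10·log₁₀(10^(95.6/10)+10^(94.2/10)) = 97.966 dB SPL.
Then apply −20·log₁₀(11/3.1) = -11.001 dB → 86.97 dB SPL.

86.97 dB SPL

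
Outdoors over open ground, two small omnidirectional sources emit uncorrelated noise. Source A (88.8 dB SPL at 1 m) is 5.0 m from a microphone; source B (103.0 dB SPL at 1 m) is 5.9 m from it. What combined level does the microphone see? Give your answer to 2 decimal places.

At the listener: L_A = 88.8 − 20·log₁₀(5.0) = 74.821 dB; L_B = 103.0 − 20·log₁₀(5.9) = 87.583 dB.
Combined: 10·log₁₀(10^(74.821/10)+10^(87.583/10)) = 87.81 dB SPL.

87.81 dB SPL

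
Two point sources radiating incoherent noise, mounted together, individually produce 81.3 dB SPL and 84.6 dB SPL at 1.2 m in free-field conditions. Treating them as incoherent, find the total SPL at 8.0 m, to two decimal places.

69.79 dB SPL

Combined at 1.2 m: 10·log₁₀(10^(81.3/10)+10^(84.6/10)) = 86.266 dB SPL.
Then apply −20·log₁₀(8.0/1.2) = -16.478 dB → 69.79 dB SPL.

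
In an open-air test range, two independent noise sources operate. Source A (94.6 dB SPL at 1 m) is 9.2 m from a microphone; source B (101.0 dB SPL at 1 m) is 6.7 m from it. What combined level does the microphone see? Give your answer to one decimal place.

At the listener: L_A = 94.6 − 20·log₁₀(9.2) = 75.32 dB; L_B = 101.0 − 20·log₁₀(6.7) = 84.48 dB.
Combined: 10·log₁₀(10^(75.32/10)+10^(84.48/10)) = 85.0 dB SPL.

85.0 dB SPL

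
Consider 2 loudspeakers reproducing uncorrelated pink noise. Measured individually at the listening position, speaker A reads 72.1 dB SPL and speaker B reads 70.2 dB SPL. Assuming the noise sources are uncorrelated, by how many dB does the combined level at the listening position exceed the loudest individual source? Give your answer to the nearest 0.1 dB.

Uncorrelated sources add in intensity (power), not in dB.
L_total = 10·log₁₀(10^(72.1/10) + 10^(70.2/10)) = 74.26 dB SPL.
Excess over the loudest (72.1 dB): 74.26 − 72.1 = 2.2 dB.

2.2 dB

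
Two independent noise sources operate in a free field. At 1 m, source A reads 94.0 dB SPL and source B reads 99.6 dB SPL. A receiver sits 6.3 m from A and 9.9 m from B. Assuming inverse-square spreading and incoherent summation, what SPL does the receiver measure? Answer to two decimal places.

81.94 dB SPL

At the listener: L_A = 94.0 − 20·log₁₀(6.3) = 78.013 dB; L_B = 99.6 − 20·log₁₀(9.9) = 79.687 dB.
Combined: 10·log₁₀(10^(78.013/10)+10^(79.687/10)) = 81.94 dB SPL.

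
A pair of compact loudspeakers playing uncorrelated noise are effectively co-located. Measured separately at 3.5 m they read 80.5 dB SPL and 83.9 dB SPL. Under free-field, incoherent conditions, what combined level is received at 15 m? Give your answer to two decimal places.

Combined at 3.5 m: 10·log₁₀(10^(80.5/10)+10^(83.9/10)) = 85.535 dB SPL.
Then apply −20·log₁₀(15/3.5) = -12.640 dB → 72.89 dB SPL.

72.89 dB SPL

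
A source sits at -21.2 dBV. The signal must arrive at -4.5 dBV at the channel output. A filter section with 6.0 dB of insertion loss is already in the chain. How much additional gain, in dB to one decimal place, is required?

22.7 dB

The required make-up gain is the shortfall in the dB sum.
G = -4.5 − (-21.2) + 6.0 = 22.7 dB.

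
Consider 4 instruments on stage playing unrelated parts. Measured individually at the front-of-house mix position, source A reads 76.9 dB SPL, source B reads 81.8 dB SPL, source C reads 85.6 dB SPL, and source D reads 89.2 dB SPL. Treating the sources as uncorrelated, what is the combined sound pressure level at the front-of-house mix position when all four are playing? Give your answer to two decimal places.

Add the sources as powers (linear), then convert back to dB:
L_total = 10·log₁₀(10^(76.9/10) + 10^(81.8/10) + 10^(85.6/10) + 10^(89.2/10)) = 10·log₁₀(1395000000) = 91.45 dB SPL.

91.45 dB SPL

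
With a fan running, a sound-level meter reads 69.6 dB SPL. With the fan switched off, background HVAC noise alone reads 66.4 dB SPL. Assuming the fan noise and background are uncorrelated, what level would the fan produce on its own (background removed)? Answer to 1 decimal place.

66.8 dB SPL

Background correction is a power subtraction:
L_src = 10·log₁₀(10^(69.6/10) − 10^(66.4/10)) = 10·log₁₀(4755000) = 66.8 dB SPL.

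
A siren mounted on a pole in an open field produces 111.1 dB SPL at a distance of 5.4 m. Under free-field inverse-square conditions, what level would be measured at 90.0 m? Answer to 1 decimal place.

Inverse-square spreading gives ΔL = −20·log₁₀(d₂/d₁).
ΔL = −20·log₁₀(90.0/5.4) = -24.44 dB, so L₂ = 111.1 + (-24.44) = 86.7 dB SPL.

86.7 dB SPL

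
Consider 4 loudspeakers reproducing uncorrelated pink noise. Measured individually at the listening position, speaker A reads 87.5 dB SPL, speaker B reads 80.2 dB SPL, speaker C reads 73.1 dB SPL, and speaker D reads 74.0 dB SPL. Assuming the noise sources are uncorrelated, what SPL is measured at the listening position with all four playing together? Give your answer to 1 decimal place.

Incoherent sources sum as intensities:
L_total = 10·log₁₀(10^(87.5/10) + 10^(80.2/10) + 10^(73.1/10) + 10^(74.0/10)) = 10·log₁₀(712600000) = 88.5 dB SPL.

88.5 dB SPL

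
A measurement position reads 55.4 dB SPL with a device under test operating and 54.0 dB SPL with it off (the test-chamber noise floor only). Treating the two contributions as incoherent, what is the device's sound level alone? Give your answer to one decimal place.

49.8 dB SPL

Background correction is a power subtraction:
L_src = 10·log₁₀(10^(55.4/10) − 10^(54.0/10)) = 10·log₁₀(95550) = 49.8 dB SPL.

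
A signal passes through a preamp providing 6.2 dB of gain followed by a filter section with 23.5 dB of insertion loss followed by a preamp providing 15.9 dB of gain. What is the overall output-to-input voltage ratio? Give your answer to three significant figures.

0.851

Net gain = 6.2 + (−23.5) + 15.9 = -1.4 dB.
Voltage ratio = 10^(-1.4/20) = 0.851.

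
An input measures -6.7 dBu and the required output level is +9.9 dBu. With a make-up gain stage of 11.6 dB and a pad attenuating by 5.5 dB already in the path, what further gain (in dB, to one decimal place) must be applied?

The required make-up gain is the shortfall in the dB sum.
G = +9.9 − (-6.7) − 11.6 + 5.5 = 10.5 dB.

10.5 dB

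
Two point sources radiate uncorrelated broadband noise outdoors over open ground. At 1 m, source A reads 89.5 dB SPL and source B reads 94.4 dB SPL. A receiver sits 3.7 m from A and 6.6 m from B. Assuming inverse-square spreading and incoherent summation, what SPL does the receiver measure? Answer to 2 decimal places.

81.08 dB SPL

At the listener: L_A = 89.5 − 20·log₁₀(3.7) = 78.136 dB; L_B = 94.4 − 20·log₁₀(6.6) = 78.009 dB.
Combined: 10·log₁₀(10^(78.136/10)+10^(78.009/10)) = 81.08 dB SPL.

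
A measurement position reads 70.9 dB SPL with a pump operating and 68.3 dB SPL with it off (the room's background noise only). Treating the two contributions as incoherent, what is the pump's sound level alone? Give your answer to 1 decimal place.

Subtract intensities: L_src = 10·log₁₀(10^(L_total/10) − 10^(L_bg/10)).
L_src = 10·log₁₀(10^(70.9/10) − 10^(68.3/10)) = 10·log₁₀(5542000) = 67.4 dB SPL.

67.4 dB SPL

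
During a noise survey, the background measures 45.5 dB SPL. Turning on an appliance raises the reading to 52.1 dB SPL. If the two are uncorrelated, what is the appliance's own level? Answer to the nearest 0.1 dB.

51.0 dB SPL

Background correction is a power subtraction:
L_src = 10·log₁₀(10^(52.1/10) − 10^(45.5/10)) = 10·log₁₀(126700) = 51.0 dB SPL.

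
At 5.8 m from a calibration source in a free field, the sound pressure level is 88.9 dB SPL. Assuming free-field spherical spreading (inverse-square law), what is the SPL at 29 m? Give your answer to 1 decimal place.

Free-field point source: level drops by 20·log₁₀ of the distance ratio.
ΔL = −20·log₁₀(29/5.8) = -13.98 dB, so L₂ = 88.9 + (-13.98) = 74.9 dB SPL.

74.9 dB SPL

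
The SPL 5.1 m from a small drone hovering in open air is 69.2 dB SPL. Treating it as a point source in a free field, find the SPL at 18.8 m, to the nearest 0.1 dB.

Free-field point source: level drops by 20·log₁₀ of the distance ratio.
ΔL = −20·log₁₀(18.8/5.1) = -11.33 dB, so L₂ = 69.2 + (-11.33) = 57.9 dB SPL.

57.9 dB SPL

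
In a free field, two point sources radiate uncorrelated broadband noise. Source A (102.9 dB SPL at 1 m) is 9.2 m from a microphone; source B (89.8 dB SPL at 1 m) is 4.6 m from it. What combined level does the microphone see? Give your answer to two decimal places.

84.40 dB SPL

At the listener: L_A = 102.9 − 20·log₁₀(9.2) = 83.624 dB; L_B = 89.8 − 20·log₁₀(4.6) = 76.545 dB.
Combined: 10·log₁₀(10^(83.624/10)+10^(76.545/10)) = 84.40 dB SPL.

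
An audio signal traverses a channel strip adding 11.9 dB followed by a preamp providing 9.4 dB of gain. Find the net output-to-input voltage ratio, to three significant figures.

Net gain = 11.9 + 9.4 = 21.3 dB.
Voltage ratio = 10^(21.3/20) = 11.6.

11.6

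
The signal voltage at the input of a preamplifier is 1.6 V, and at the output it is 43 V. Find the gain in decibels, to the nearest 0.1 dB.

Voltage is an amplitude quantity, so gain = 20·log₁₀(V_out/V_in).
20·log₁₀(43/1.6) = 20·log₁₀(26.88) = 28.6 dB.

28.6 dB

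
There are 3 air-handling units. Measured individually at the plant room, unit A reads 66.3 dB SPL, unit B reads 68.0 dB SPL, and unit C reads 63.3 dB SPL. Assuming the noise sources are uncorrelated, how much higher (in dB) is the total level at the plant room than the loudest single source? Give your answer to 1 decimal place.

Uncorrelated sources add in intensity (power), not in dB.
L_total = 10·log₁₀(10^(66.3/10) + 10^(68.0/10) + 10^(63.3/10)) = 71.04 dB SPL.
Excess over the loudest (68.0 dB): 71.04 − 68.0 = 3.0 dB.

3.0 dB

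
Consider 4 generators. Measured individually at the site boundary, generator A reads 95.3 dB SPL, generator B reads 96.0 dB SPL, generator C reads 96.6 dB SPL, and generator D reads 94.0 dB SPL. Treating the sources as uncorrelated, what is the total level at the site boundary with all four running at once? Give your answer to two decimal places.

Uncorrelated sources add in intensity (power), not in dB.
L_total = 10·log₁₀(10^(95.3/10) + 10^(96.0/10) + 10^(96.6/10) + 10^(94.0/10)) = 10·log₁₀(14452000000) = 101.60 dB SPL.

101.60 dB SPL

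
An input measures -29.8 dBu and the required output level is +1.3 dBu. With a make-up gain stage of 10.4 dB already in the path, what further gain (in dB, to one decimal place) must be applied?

The required make-up gain is the shortfall in the dB sum.
G = +1.3 − (-29.8) − 10.4 = 20.7 dB.

20.7 dB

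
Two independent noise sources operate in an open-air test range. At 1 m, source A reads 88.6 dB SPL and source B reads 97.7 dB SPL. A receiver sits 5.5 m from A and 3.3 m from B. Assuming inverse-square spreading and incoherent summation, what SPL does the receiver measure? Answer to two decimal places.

At the listener: L_A = 88.6 − 20·log₁₀(5.5) = 73.793 dB; L_B = 97.7 − 20·log₁₀(3.3) = 87.330 dB.
Combined: 10·log₁₀(10^(73.793/10)+10^(87.330/10)) = 87.52 dB SPL.

87.52 dB SPL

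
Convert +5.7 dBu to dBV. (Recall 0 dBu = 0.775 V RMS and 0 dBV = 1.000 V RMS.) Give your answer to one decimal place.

The offset between the scales is 20·log₁₀(0.775/1.000) = −2.214 dB.
So dBV = +5.7 − 2.214 = +3.5 dBV.

+3.5 dBV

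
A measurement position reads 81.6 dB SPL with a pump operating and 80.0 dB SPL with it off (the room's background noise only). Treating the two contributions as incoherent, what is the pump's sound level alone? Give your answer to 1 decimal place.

Background correction is a power subtraction:
L_src = 10·log₁₀(10^(81.6/10) − 10^(80.0/10)) = 10·log₁₀(44540000) = 76.5 dB SPL.

76.5 dB SPL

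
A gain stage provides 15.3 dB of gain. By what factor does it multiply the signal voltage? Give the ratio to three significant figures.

5.82

Voltage ratio = 10^(dB/20).
10^(15.3/20) = 10^(0.7650) = 5.82.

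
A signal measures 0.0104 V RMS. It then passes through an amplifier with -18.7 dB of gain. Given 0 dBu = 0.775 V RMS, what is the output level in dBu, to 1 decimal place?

-56.1 dBu

Input level: 20·log₁₀(0.0104/0.775) = -37.45 dBu.
Output: -37.45 − 18.7 = -56.1 dBu.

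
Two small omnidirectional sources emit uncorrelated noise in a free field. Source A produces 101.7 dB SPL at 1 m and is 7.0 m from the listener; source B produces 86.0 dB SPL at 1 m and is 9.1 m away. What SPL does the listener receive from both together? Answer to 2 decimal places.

At the listener: L_A = 101.7 − 20·log₁₀(7.0) = 84.798 dB; L_B = 86.0 − 20·log₁₀(9.1) = 66.819 dB.
Combined: 10·log₁₀(10^(84.798/10)+10^(66.819/10)) = 84.87 dB SPL.

84.87 dB SPL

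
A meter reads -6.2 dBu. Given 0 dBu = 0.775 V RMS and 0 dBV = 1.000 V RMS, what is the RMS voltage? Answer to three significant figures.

V = 0.775 V × 10^(-6.2/20).
= 0.775 × 0.4898 = 0.380 V.

0.380 V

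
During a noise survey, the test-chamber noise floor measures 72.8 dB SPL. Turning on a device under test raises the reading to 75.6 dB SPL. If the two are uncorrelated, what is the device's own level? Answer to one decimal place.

Background correction is a power subtraction:
L_src = 10·log₁₀(10^(75.6/10) − 10^(72.8/10)) = 10·log₁₀(17250000) = 72.4 dB SPL.

72.4 dB SPL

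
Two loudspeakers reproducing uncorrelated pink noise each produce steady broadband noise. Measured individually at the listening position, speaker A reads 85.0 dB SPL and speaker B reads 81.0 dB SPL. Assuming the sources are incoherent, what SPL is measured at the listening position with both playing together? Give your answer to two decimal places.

Uncorrelated sources add in intensity (power), not in dB.
L_total = 10·log₁₀(10^(85.0/10) + 10^(81.0/10)) = 10·log₁₀(442100000) = 86.46 dB SPL.

86.46 dB SPL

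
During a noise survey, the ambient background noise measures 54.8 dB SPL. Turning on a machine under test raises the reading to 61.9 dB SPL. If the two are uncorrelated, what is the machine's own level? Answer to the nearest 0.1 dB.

Remove the background by subtracting linear intensities:
L_src = 10·log₁₀(10^(61.9/10) − 10^(54.8/10)) = 10·log₁₀(1247000) = 61.0 dB SPL.

61.0 dB SPL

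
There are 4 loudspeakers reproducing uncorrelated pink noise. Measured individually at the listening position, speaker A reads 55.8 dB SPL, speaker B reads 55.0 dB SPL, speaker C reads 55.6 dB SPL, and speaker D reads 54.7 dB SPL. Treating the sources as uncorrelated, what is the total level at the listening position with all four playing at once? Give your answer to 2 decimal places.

Incoherent sources sum as intensities:
L_total = 10·log₁₀(10^(55.8/10) + 10^(55.0/10) + 10^(55.6/10) + 10^(54.7/10)) = 10·log₁₀(1355000) = 61.32 dB SPL.

61.32 dB SPL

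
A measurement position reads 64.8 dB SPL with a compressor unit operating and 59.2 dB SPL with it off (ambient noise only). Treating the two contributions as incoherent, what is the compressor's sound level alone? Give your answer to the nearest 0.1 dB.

63.4 dB SPL

Remove the background by subtracting linear intensities:
L_src = 10·log₁₀(10^(64.8/10) − 10^(59.2/10)) = 10·log₁₀(2188000) = 63.4 dB SPL.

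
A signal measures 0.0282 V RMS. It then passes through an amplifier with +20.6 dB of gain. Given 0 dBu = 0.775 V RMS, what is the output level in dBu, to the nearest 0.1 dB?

Input level: 20·log₁₀(0.0282/0.775) = -28.78 dBu.
Output: -28.78 + 20.6 = -8.2 dBu.

-8.2 dBu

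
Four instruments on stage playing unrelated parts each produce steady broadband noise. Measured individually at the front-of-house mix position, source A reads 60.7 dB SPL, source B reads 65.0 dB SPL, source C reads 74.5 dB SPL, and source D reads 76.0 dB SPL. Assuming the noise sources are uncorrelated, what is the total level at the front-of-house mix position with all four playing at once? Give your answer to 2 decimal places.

Uncorrelated sources add in intensity (power), not in dB.
L_total = 10·log₁₀(10^(60.7/10) + 10^(65.0/10) + 10^(74.5/10) + 10^(76.0/10)) = 10·log₁₀(72330000) = 78.59 dB SPL.

78.59 dB SPL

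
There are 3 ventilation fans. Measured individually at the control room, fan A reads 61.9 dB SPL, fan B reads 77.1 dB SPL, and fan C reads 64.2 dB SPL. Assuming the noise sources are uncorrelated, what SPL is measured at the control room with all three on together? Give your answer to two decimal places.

Add the sources as powers (linear), then convert back to dB:
L_total = 10·log₁₀(10^(61.9/10) + 10^(77.1/10) + 10^(64.2/10)) = 10·log₁₀(55470000) = 77.44 dB SPL.

77.44 dB SPL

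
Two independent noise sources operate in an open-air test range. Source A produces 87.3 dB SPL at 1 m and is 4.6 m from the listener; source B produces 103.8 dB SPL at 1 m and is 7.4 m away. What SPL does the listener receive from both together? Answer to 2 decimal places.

86.66 dB SPL

At the listener: L_A = 87.3 − 20·log₁₀(4.6) = 74.045 dB; L_B = 103.8 − 20·log₁₀(7.4) = 86.415 dB.
Combined: 10·log₁₀(10^(74.045/10)+10^(86.415/10)) = 86.66 dB SPL.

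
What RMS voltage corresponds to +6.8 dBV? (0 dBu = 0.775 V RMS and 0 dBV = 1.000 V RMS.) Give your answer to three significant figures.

2.19 V

V = 1.000 V × 10^(+6.8/20).
= 1.000 × 2.188 = 2.19 V.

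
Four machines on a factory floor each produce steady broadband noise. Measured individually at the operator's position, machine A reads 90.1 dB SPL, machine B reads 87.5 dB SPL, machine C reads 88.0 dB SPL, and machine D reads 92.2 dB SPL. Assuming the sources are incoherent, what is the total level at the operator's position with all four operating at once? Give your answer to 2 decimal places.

Add the sources as powers (linear), then convert back to dB:
L_total = 10·log₁₀(10^(90.1/10) + 10^(87.5/10) + 10^(88.0/10) + 10^(92.2/10)) = 10·log₁₀(3876000000) = 95.88 dB SPL.

95.88 dB SPL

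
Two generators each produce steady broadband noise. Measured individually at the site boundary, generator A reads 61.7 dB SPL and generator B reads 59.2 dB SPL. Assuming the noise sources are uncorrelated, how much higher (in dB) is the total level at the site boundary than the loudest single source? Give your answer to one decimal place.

Incoherent sources sum as intensities:
L_total = 10·log₁₀(10^(61.7/10) + 10^(59.2/10)) = 63.64 dB SPL.
Excess over the loudest (61.7 dB): 63.64 − 61.7 = 1.9 dB.

1.9 dB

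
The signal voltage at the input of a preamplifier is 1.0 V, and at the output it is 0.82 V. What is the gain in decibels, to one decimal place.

Voltage is an amplitude quantity, so gain = 20·log₁₀(V_out/V_in).
20·log₁₀(0.82/1.0) = 20·log₁₀(0.8200) = -1.7 dB.

-1.7 dB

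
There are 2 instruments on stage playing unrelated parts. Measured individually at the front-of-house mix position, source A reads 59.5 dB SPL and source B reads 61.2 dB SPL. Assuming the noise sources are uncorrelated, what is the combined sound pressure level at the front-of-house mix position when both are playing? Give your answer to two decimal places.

Uncorrelated sources add in intensity (power), not in dB.
L_total = 10·log₁₀(10^(59.5/10) + 10^(61.2/10)) = 10·log₁₀(2210000) = 63.44 dB SPL.

63.44 dB SPL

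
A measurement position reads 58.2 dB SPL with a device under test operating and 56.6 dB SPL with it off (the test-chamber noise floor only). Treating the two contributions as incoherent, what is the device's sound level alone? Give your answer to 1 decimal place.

Subtract intensities: L_src = 10·log₁₀(10^(L_total/10) − 10^(L_bg/10)).
L_src = 10·log₁₀(10^(58.2/10) − 10^(56.6/10)) = 10·log₁₀(203600) = 53.1 dB SPL.

53.1 dB SPL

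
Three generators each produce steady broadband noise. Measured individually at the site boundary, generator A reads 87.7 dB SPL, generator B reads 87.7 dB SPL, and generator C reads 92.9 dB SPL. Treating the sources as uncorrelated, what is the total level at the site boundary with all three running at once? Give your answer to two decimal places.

Add the sources as powers (linear), then convert back to dB:
L_total = 10·log₁₀(10^(87.7/10) + 10^(87.7/10) + 10^(92.9/10)) = 10·log₁₀(3128000000) = 94.95 dB SPL.

94.95 dB SPL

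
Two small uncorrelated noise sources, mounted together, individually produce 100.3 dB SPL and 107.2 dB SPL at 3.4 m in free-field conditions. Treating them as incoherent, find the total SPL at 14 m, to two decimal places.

95.71 dB SPL

Combined at 3.4 m: 10·log₁₀(10^(100.3/10)+10^(107.2/10)) = 108.007 dB SPL.
Then apply −20·log₁₀(14/3.4) = -12.293 dB → 95.71 dB SPL.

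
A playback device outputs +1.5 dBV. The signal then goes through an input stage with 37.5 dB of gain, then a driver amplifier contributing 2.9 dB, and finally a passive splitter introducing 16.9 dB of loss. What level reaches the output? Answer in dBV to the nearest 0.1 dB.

Cascaded gains and losses add directly in dB.
+1.5 + 37.5 + 2.9 − 16.9 = +25.0 dBV.

+25.0 dBV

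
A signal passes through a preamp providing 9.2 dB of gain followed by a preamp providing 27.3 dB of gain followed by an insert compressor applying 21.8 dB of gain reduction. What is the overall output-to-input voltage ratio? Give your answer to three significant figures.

5.43

Net gain = 9.2 + 27.3 + (−21.8) = 14.7 dB.
Voltage ratio = 10^(14.7/20) = 5.43.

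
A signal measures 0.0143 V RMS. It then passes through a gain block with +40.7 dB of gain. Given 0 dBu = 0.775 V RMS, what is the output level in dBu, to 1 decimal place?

+6.0 dBu

Input level: 20·log₁₀(0.0143/0.775) = -34.68 dBu.
Output: -34.68 + 40.7 = +6.0 dBu.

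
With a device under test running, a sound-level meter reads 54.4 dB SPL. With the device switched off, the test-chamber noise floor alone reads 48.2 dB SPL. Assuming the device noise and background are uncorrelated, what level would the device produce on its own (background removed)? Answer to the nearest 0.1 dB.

53.2 dB SPL

Remove the background by subtracting linear intensities:
L_src = 10·log₁₀(10^(54.4/10) − 10^(48.2/10)) = 10·log₁₀(209400) = 53.2 dB SPL.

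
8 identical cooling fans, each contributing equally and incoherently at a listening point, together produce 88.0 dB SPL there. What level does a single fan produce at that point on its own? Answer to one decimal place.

79.0 dB SPL

8 equal incoherent sources add 10·log₁₀(8) = 9.03 dB over one source.
L_one = 88.0 − 9.03 = 79.0 dB SPL.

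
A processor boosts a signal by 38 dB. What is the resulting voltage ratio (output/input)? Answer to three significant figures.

Voltage ratio = 10^(dB/20).
10^(38/20) = 10^(1.900) = 79.4.

79.4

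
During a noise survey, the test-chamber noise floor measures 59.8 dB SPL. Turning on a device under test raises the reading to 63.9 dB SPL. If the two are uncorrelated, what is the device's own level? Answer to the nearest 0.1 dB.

Subtract intensities: L_src = 10·log₁₀(10^(L_total/10) − 10^(L_bg/10)).
L_src = 10·log₁₀(10^(63.9/10) − 10^(59.8/10)) = 10·log₁₀(1500000) = 61.8 dB SPL.

61.8 dB SPL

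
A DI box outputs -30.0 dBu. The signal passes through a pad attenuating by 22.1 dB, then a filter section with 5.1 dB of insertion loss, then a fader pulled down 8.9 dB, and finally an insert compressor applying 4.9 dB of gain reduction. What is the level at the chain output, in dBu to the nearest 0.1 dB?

-71.0 dBu

Cascaded gains and losses add directly in dB.
-30.0 − 22.1 − 5.1 − 8.9 − 4.9 = -71.0 dBu.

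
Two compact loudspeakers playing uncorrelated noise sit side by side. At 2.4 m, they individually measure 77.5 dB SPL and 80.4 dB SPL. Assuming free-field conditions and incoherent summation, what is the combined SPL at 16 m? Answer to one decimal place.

Combined at 2.4 m: 10·log₁₀(10^(77.5/10)+10^(80.4/10)) = 82.20 dB SPL.
Then apply −20·log₁₀(16/2.4) = -16.48 dB → 65.7 dB SPL.

65.7 dB SPL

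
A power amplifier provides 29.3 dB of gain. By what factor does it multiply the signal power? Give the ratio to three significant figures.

Power ratio = 10^(dB/10).
10^(29.3/10) = 10^(2.930) = 851.

851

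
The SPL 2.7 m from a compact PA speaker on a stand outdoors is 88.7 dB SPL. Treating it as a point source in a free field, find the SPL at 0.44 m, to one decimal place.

104.5 dB SPL

For a point source in a free field, ΔL = −20·log₁₀(d₂/d₁).
ΔL = −20·log₁₀(0.44/2.7) = 15.76 dB, so L₂ = 88.7 + (15.76) = 104.5 dB SPL.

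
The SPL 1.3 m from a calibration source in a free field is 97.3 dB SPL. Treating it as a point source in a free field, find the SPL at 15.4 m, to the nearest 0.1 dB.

Inverse-square spreading gives ΔL = −20·log₁₀(d₂/d₁).
ΔL = −20·log₁₀(15.4/1.3) = -21.47 dB, so L₂ = 97.3 + (-21.47) = 75.8 dB SPL.

75.8 dB SPL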